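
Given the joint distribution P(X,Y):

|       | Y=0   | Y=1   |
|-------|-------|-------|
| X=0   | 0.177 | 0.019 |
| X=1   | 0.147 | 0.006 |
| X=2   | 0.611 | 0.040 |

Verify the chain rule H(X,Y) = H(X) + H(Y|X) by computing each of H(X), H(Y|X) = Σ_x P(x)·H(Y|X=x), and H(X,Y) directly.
H(X) = 1.2783 bits, H(Y|X) = 0.3434 bits, H(X,Y) = 1.6217 bits

Marginal of X (row sums):
  P(X=0) = 0.177 + 0.019 = 0.196
  P(X=1) = 0.147 + 0.006 = 0.153
  P(X=2) = 0.611 + 0.040 = 0.651
H(X) = -[0.196·log₂(0.196) + 0.153·log₂(0.153) + 0.651·log₂(0.651)]
  = 0.46081 + 0.41438 + 0.40315 = 1.2783 bits

H(Y|X) = Σ_x P(x)·H(Y|X=x):
  X=0: P(X=0) = 0.196, P(Y|X=0) = (177/196, 19/196) → H(Y|X=0) = 0.45922
  X=1: P(X=1) = 0.153, P(Y|X=1) = (49/51, 2/51) → H(Y|X=1) = 0.23868
  X=2: P(X=2) = 0.651, P(Y|X=2) = (611/651, 40/651) → H(Y|X=2) = 0.33315
H(Y|X) = 0.196·0.45922 + 0.153·0.23868 + 0.651·0.33315 = 0.3434 bits

H(X,Y) = -Σ_{x,y} P(x,y) log₂ P(x,y). Per-cell terms -P(x,y)·log₂P(x,y):
  X=0: 0.44218, 0.10864
  X=1: 0.40662, 0.04428
  X=2: 0.43427, 0.18575
Sum of the 6 terms: H(X,Y) = 1.6217 bits

Chain rule check:
  H(X) + H(Y|X) = 1.2783 + 0.3434 = 1.6217 bits
  H(X,Y) = 1.6217 bits
✓ Chain rule verified.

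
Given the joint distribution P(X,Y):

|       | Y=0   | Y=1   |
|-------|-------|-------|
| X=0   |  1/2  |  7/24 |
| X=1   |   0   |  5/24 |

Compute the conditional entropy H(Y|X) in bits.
0.7516 bits

H(Y|X) = H(X,Y) - H(X)

H(X,Y) = -Σ_{x,y} P(x,y) log₂ P(x,y). Per-cell terms -P(x,y)·log₂P(x,y):
  X=0: 0.50000, 0.51847
  X=1: 0.00000, 0.47147
  (cells with P = 0 contribute 0)
Sum of the 4 terms: H(X,Y) = 1.4899 bits

Marginal of X (row sums):
  P(X=0) = 1/2 + 7/24 = 19/24
  P(X=1) = 0 + 5/24 = 5/24
H(X) = -[(19/24)·log₂(19/24) + (5/24)·log₂(5/24)]
  = 0.26682 + 0.47147 = 0.7383 bits

H(Y|X) = H(X,Y) - H(X) = 1.4899 - 0.7383 = 0.7516 bits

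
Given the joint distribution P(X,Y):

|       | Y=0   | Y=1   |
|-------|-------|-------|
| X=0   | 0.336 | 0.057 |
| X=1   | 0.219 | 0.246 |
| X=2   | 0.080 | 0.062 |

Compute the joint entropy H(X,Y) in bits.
2.2820 bits

H(X,Y) = -Σ_{x,y} P(x,y) log₂ P(x,y). Per-cell terms -P(x,y)·log₂P(x,y):
  X=0: 0.5287, 0.2356
  X=1: 0.4798, 0.4977
  X=2: 0.2915, 0.2487
Sum of the 6 terms: H(X,Y) = 2.2820 bits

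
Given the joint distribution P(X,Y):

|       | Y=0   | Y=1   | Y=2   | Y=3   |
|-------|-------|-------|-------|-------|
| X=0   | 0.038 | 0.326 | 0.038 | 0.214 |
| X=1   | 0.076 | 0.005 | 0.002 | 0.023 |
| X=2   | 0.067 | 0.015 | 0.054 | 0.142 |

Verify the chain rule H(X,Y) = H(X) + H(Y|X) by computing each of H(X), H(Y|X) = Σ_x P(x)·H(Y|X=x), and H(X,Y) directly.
H(X) = 1.2872 bits, H(Y|X) = 1.5178 bits, H(X,Y) = 2.8050 bits

Marginal of X (row sums):
  P(X=0) = 0.038 + 0.326 + 0.038 + 0.214 = 0.616
  P(X=1) = 0.076 + 0.005 + 0.002 + 0.023 = 0.106
  P(X=2) = 0.067 + 0.015 + 0.054 + 0.142 = 0.278
H(X) = -[0.616·log₂(0.616) + 0.106·log₂(0.106) + 0.278·log₂(0.278)]
  = 0.43058 + 0.34321 + 0.51342 = 1.2872 bits

H(Y|X) = Σ_x P(x)·H(Y|X=x):
  X=0: P(X=0) = 0.616, P(Y|X=0) = (19/308, 163/308, 19/308, 107/308) → H(Y|X=0) = 1.51159
  X=1: P(X=1) = 0.106, P(Y|X=1) = (38/53, 5/106, 1/53, 23/106) → H(Y|X=1) = 1.13835
  X=2: P(X=2) = 0.278, P(Y|X=2) = (67/278, 15/278, 27/139, 71/139) → H(Y|X=2) = 1.67628
H(Y|X) = 0.616·1.51159 + 0.106·1.13835 + 0.278·1.67628 = 1.5178 bits

H(X,Y) = -Σ_{x,y} P(x,y) log₂ P(x,y). Per-cell terms -P(x,y)·log₂P(x,y):
  X=0: 0.17928, 0.52716, 0.17928, 0.47600
  X=1: 0.28256, 0.03822, 0.01793, 0.12517
  X=2: 0.26128, 0.09088, 0.22739, 0.39988
Sum of the 12 terms: H(X,Y) = 2.8050 bits

Chain rule check:
  H(X) + H(Y|X) = 1.2872 + 1.5178 = 2.8050 bits
  H(X,Y) = 2.8050 bits
✓ Chain rule verified.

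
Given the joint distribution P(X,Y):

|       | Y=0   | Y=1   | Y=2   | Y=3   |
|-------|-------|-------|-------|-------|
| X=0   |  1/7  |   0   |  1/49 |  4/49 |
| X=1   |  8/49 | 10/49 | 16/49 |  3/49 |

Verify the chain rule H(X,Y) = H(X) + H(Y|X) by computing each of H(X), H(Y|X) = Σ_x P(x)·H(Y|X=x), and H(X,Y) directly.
H(X) = 0.8031 bits, H(Y|X) = 1.6764 bits, H(X,Y) = 2.4795 bits

Marginal of X (row sums):
  P(X=0) = 1/7 + 0 + 1/49 + 4/49 = 12/49
  P(X=1) = 8/49 + 10/49 + 16/49 + 3/49 = 37/49
H(X) = -[(12/49)·log₂(12/49) + (37/49)·log₂(37/49)]
  = 0.49708 + 0.30601 = 0.8031 bits

H(Y|X) = Σ_x P(x)·H(Y|X=x):
  X=0: P(X=0) = 12/49, P(Y|X=0) = (7/12, 0, 1/12, 1/3) → H(Y|X=0) = 1.28067
  X=1: P(X=1) = 37/49, P(Y|X=1) = (8/37, 10/37, 16/37, 3/37) → H(Y|X=1) = 1.80475
H(Y|X) = (12/49)·1.28067 + (37/49)·1.80475 = 1.6764 bits

H(X,Y) = -Σ_{x,y} P(x,y) log₂ P(x,y). Per-cell terms -P(x,y)·log₂P(x,y):
  X=0: 0.40105, 0.00000, 0.11459, 0.29508
  X=1: 0.42689, 0.46791, 0.52725, 0.24672
  (cells with P = 0 contribute 0)
Sum of the 8 terms: H(X,Y) = 2.4795 bits

Chain rule check:
  H(X) + H(Y|X) = 0.8031 + 1.6764 = 2.4795 bits
  H(X,Y) = 2.4795 bits
✓ Chain rule verified.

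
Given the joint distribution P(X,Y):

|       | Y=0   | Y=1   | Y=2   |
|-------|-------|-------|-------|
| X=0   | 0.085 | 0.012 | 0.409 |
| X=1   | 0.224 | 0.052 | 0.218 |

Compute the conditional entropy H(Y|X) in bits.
1.0909 bits

H(Y|X) = H(X,Y) - H(X)

H(X,Y) = -Σ_{x,y} P(x,y) log₂ P(x,y). Per-cell terms -P(x,y)·log₂P(x,y):
  X=0: 0.3023, 0.0766, 0.5275
  X=1: 0.4835, 0.2218, 0.4791
Sum of the 6 terms: H(X,Y) = 2.0908 bits

Marginal of X (row sums):
  P(X=0) = 0.085 + 0.012 + 0.409 = 0.506
  P(X=1) = 0.224 + 0.052 + 0.218 = 0.494
H(X) = -[0.506·log₂(0.506) + 0.494·log₂(0.494)]
  = 0.4973 + 0.5026 = 0.9999 bits

H(Y|X) = H(X,Y) - H(X) = 2.0908 - 0.9999 = 1.0909 bits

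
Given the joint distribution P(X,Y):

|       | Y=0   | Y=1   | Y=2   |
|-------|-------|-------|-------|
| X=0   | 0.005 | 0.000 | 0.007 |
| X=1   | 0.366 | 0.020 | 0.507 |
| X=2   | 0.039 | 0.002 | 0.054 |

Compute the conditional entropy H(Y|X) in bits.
1.1116 bits

H(Y|X) = H(X,Y) - H(X)

H(X,Y) = -Σ_{x,y} P(x,y) log₂ P(x,y). Per-cell terms -P(x,y)·log₂P(x,y):
  X=0: 0.03822, 0.00000, 0.05011
  X=1: 0.53073, 0.11288, 0.49683
  X=2: 0.18253, 0.01793, 0.22739
  (cells with P = 0 contribute 0)
Sum of the 9 terms: H(X,Y) = 1.6566 bits

Marginal of X (row sums):
  P(X=0) = 0.005 + 0.000 + 0.007 = 0.012
  P(X=1) = 0.366 + 0.020 + 0.507 = 0.893
  P(X=2) = 0.039 + 0.002 + 0.054 = 0.095
H(X) = -[0.012·log₂(0.012) + 0.893·log₂(0.893) + 0.095·log₂(0.095)]
  = 0.07657 + 0.14580 + 0.32261 = 0.5450 bits

H(Y|X) = H(X,Y) - H(X) = 1.6566 - 0.5450 = 1.1116 bits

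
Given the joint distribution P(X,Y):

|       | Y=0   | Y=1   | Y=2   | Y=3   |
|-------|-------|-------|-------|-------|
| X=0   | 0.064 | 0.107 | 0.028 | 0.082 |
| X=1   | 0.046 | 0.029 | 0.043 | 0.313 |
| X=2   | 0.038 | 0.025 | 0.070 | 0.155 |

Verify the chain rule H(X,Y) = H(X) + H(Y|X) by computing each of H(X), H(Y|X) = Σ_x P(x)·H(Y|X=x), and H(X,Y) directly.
H(X) = 1.5552 bits, H(Y|X) = 1.5539 bits, H(X,Y) = 3.1091 bits

Marginal of X (row sums):
  P(X=0) = 0.064 + 0.107 + 0.028 + 0.082 = 0.281
  P(X=1) = 0.046 + 0.029 + 0.043 + 0.313 = 0.431
  P(X=2) = 0.038 + 0.025 + 0.070 + 0.155 = 0.288
H(X) = -[0.281·log₂(0.281) + 0.431·log₂(0.431) + 0.288·log₂(0.288)]
  = 0.51461 + 0.52334 + 0.51721 = 1.5552 bits

H(Y|X) = Σ_x P(x)·H(Y|X=x):
  X=0: P(X=0) = 0.281, P(Y|X=0) = (64/281, 107/281, 28/281, 82/281) → H(Y|X=0) = 1.86659
  X=1: P(X=1) = 0.431, P(Y|X=1) = (46/431, 29/431, 43/431, 313/431) → H(Y|X=1) = 1.27342
  X=2: P(X=2) = 0.288, P(Y|X=2) = (19/144, 25/288, 35/144, 155/288) → H(Y|X=2) = 1.66865
H(Y|X) = 0.281·1.86659 + 0.431·1.27342 + 0.288·1.66865 = 1.5539 bits

H(X,Y) = -Σ_{x,y} P(x,y) log₂ P(x,y). Per-cell terms -P(x,y)·log₂P(x,y):
  X=0: 0.25381, 0.34500, 0.14444, 0.29588
  X=1: 0.20434, 0.14813, 0.19520, 0.52451
  X=2: 0.17928, 0.13305, 0.26856, 0.41690
Sum of the 12 terms: H(X,Y) = 3.1091 bits

Chain rule check:
  H(X) + H(Y|X) = 1.5552 + 1.5539 = 3.1091 bits
  H(X,Y) = 3.1091 bits
✓ Chain rule verified.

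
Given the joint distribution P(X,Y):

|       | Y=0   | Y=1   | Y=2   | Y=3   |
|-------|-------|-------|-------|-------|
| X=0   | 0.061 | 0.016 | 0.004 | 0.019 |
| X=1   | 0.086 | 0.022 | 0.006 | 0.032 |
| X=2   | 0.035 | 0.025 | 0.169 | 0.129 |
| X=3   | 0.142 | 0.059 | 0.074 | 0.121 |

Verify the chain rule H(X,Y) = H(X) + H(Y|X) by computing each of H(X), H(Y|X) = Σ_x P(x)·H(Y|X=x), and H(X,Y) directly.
H(X) = 1.7973 bits, H(Y|X) = 1.7179 bits, H(X,Y) = 3.5152 bits

Marginal of X (row sums):
  P(X=0) = 0.061 + 0.016 + 0.004 + 0.019 = 0.100
  P(X=1) = 0.086 + 0.022 + 0.006 + 0.032 = 0.146
  P(X=2) = 0.035 + 0.025 + 0.169 + 0.129 = 0.358
  P(X=3) = 0.142 + 0.059 + 0.074 + 0.121 = 0.396
H(X) = -[0.100·log₂(0.100) + 0.146·log₂(0.146) + 0.358·log₂(0.358) + 0.396·log₂(0.396)]
  = 0.332193 + 0.405290 + 0.530545 + 0.529225 = 1.7973 bits

H(Y|X) = Σ_x P(x)·H(Y|X=x):
  X=0: P(X=0) = 0.100, P(Y|X=0) = (61/100, 4/25, 1/25, 19/100) → H(Y|X=0) = 1.499000
  X=1: P(X=1) = 0.146, P(Y|X=1) = (43/73, 11/73, 3/73, 16/73) → H(Y|X=1) = 1.530400
  X=2: P(X=2) = 0.358, P(Y|X=2) = (35/358, 25/358, 169/358, 129/358) → H(Y|X=2) = 1.637955
  X=3: P(X=3) = 0.396, P(Y|X=3) = (71/198, 59/396, 37/198, 11/36) → H(Y|X=3) = 1.914655
H(Y|X) = 0.100·1.499000 + 0.146·1.530400 + 0.358·1.637955 + 0.396·1.914655 = 1.7179 bits

H(X,Y) = -Σ_{x,y} P(x,y) log₂ P(x,y). Per-cell terms -P(x,y)·log₂P(x,y):
  X=0: 0.246138, 0.095453, 0.031863, 0.108639
  X=1: 0.304399, 0.121140, 0.044285, 0.158905
  X=2: 0.169278, 0.133048, 0.433469, 0.381138
  X=3: 0.399877, 0.240905, 0.277968, 0.368677
Sum of the 16 terms: H(X,Y) = 3.5152 bits

Chain rule check:
  H(X) + H(Y|X) = 1.7973 + 1.7179 = 3.5152 bits
  H(X,Y) = 3.5152 bits
✓ Chain rule verified.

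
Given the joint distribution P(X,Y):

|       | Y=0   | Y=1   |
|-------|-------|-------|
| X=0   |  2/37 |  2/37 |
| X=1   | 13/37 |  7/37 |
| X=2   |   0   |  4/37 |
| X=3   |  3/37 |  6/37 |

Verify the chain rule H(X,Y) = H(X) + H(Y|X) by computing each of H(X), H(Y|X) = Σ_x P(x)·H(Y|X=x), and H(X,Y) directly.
H(X) = 1.6698 bits, H(Y|X) = 0.8364 bits, H(X,Y) = 2.5062 bits

Marginal of X (row sums):
  P(X=0) = 2/37 + 2/37 = 4/37
  P(X=1) = 13/37 + 7/37 = 20/37
  P(X=2) = 0 + 4/37 = 4/37
  P(X=3) = 3/37 + 6/37 = 9/37
H(X) = -[(4/37)·log₂(4/37) + (20/37)·log₂(20/37) + (4/37)·log₂(4/37) + (9/37)·log₂(9/37)]
  = 0.3470 + 0.4797 + 0.3470 + 0.4961 = 1.6698 bits

H(Y|X) = Σ_x P(x)·H(Y|X=x):
  X=0: P(X=0) = 4/37, P(Y|X=0) = (1/2, 1/2) → H(Y|X=0) = 1.0000
  X=1: P(X=1) = 20/37, P(Y|X=1) = (13/20, 7/20) → H(Y|X=1) = 0.9341
  X=2: P(X=2) = 4/37, P(Y|X=2) = (0, 1) → H(Y|X=2) = 0.0000
  X=3: P(X=3) = 9/37, P(Y|X=3) = (1/3, 2/3) → H(Y|X=3) = 0.9183
H(Y|X) = (4/37)·1.0000 + (20/37)·0.9341 + (4/37)·0.0000 + (9/37)·0.9183 = 0.8364 bits

H(X,Y) = -Σ_{x,y} P(x,y) log₂ P(x,y). Per-cell terms -P(x,y)·log₂P(x,y):
  X=0: 0.2275, 0.2275
  X=1: 0.5302, 0.4545
  X=2: 0.0000, 0.3470
  X=3: 0.2939, 0.4256
  (cells with P = 0 contribute 0)
Sum of the 8 terms: H(X,Y) = 2.5062 bits

Chain rule check:
  H(X) + H(Y|X) = 1.6698 + 0.8364 = 2.5062 bits
  H(X,Y) = 2.5062 bits
✓ Chain rule verified.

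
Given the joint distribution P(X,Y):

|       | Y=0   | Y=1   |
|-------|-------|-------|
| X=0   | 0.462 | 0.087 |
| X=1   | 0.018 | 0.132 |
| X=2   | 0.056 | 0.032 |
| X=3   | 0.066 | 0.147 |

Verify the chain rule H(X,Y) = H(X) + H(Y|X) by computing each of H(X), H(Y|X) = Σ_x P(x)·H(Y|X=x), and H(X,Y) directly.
H(X) = 1.6693 bits, H(Y|X) = 0.6991 bits, H(X,Y) = 2.3683 bits

Marginal of X (row sums):
  P(X=0) = 0.462 + 0.087 = 0.549
  P(X=1) = 0.018 + 0.132 = 0.150
  P(X=2) = 0.056 + 0.032 = 0.088
  P(X=3) = 0.066 + 0.147 = 0.213
H(X) = -[0.549·log₂(0.549) + 0.150·log₂(0.150) + 0.088·log₂(0.088) + 0.213·log₂(0.213)]
  = 0.47495 + 0.41054 + 0.30856 + 0.47522 = 1.6693 bits

H(Y|X) = Σ_x P(x)·H(Y|X=x):
  X=0: P(X=0) = 0.549, P(Y|X=0) = (154/183, 29/183) → H(Y|X=0) = 0.63064
  X=1: P(X=1) = 0.150, P(Y|X=1) = (3/25, 22/25) → H(Y|X=1) = 0.52936
  X=2: P(X=2) = 0.088, P(Y|X=2) = (7/11, 4/11) → H(Y|X=2) = 0.94566
  X=3: P(X=3) = 0.213, P(Y|X=3) = (22/71, 49/71) → H(Y|X=3) = 0.89301
H(Y|X) = 0.549·0.63064 + 0.150·0.52936 + 0.088·0.94566 + 0.213·0.89301 = 0.6991 bits

H(X,Y) = -Σ_{x,y} P(x,y) log₂ P(x,y). Per-cell terms -P(x,y)·log₂P(x,y):
  X=0: 0.51468, 0.30649
  X=1: 0.10433, 0.38562
  X=2: 0.23287, 0.15891
  X=3: 0.25881, 0.40662
Sum of the 8 terms: H(X,Y) = 2.3683 bits

Chain rule check:
  H(X) + H(Y|X) = 1.6693 + 0.6991 = 2.3684 bits
  H(X,Y) = 2.3683 bits
✓ Chain rule verified (Δ = 0.0001 is 4-dp rounding noise: each of the three values was rounded independently).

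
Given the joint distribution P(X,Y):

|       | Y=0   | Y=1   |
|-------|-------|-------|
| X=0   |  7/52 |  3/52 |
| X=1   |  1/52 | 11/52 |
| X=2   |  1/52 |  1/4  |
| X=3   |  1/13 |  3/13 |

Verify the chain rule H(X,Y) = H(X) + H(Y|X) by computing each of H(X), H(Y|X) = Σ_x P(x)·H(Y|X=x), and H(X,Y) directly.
H(X) = 1.9785 bits, H(Y|X) = 0.6145 bits, H(X,Y) = 2.5930 bits

Marginal of X (row sums):
  P(X=0) = 7/52 + 3/52 = 5/26
  P(X=1) = 1/52 + 11/52 = 3/13
  P(X=2) = 1/52 + 1/4 = 7/26
  P(X=3) = 1/13 + 3/13 = 4/13
H(X) = -[(5/26)·log₂(5/26) + (3/13)·log₂(3/13) + (7/26)·log₂(7/26) + (4/13)·log₂(4/13)]
  = 0.4574 + 0.4882 + 0.5097 + 0.5232 = 1.9785 bits

H(Y|X) = Σ_x P(x)·H(Y|X=x):
  X=0: P(X=0) = 5/26, P(Y|X=0) = (7/10, 3/10) → H(Y|X=0) = 0.8813
  X=1: P(X=1) = 3/13, P(Y|X=1) = (1/12, 11/12) → H(Y|X=1) = 0.4138
  X=2: P(X=2) = 7/26, P(Y|X=2) = (1/14, 13/14) → H(Y|X=2) = 0.3712
  X=3: P(X=3) = 4/13, P(Y|X=3) = (1/4, 3/4) → H(Y|X=3) = 0.8113
H(Y|X) = (5/26)·0.8813 + (3/13)·0.4138 + (7/26)·0.3712 + (4/13)·0.8113 = 0.6145 bits

H(X,Y) = -Σ_{x,y} P(x,y) log₂ P(x,y). Per-cell terms -P(x,y)·log₂P(x,y):
  X=0: 0.3895, 0.2374
  X=1: 0.1096, 0.4741
  X=2: 0.1096, 0.5000
  X=3: 0.2846, 0.4882
Sum of the 8 terms: H(X,Y) = 2.5930 bits

Chain rule check:
  H(X) + H(Y|X) = 1.9785 + 0.6145 = 2.5930 bits
  H(X,Y) = 2.5930 bits
✓ Chain rule verified.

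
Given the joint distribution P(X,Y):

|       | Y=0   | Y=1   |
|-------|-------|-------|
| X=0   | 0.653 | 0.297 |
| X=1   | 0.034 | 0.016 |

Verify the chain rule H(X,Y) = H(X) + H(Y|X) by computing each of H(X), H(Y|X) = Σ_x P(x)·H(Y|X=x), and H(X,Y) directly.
H(X) = 0.2864 bits, H(Y|X) = 0.8966 bits, H(X,Y) = 1.1830 bits

Marginal of X (row sums):
  P(X=0) = 0.653 + 0.297 = 0.950
  P(X=1) = 0.034 + 0.016 = 0.050
H(X) = -[0.950·log₂(0.950) + 0.050·log₂(0.050)]
  = 0.07030 + 0.21610 = 0.2864 bits

H(Y|X) = Σ_x P(x)·H(Y|X=x):
  X=0: P(X=0) = 0.950, P(Y|X=0) = (653/950, 297/950) → H(Y|X=0) = 0.89619
  X=1: P(X=1) = 0.050, P(Y|X=1) = (17/25, 8/25) → H(Y|X=1) = 0.90438
H(Y|X) = 0.950·0.89619 + 0.050·0.90438 = 0.8966 bits

H(X,Y) = -Σ_{x,y} P(x,y) log₂ P(x,y). Per-cell terms -P(x,y)·log₂P(x,y):
  X=0: 0.40149, 0.52019
  X=1: 0.16586, 0.09545
Sum of the 4 terms: H(X,Y) = 1.1830 bits

Chain rule check:
  H(X) + H(Y|X) = 0.2864 + 0.8966 = 1.1830 bits
  H(X,Y) = 1.1830 bits
✓ Chain rule verified.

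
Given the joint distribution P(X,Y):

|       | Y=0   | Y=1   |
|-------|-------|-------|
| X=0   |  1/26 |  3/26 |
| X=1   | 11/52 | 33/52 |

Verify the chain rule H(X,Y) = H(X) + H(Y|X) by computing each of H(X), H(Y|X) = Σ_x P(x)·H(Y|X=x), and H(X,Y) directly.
H(X) = 0.6194 bits, H(Y|X) = 0.8113 bits, H(X,Y) = 1.4307 bits

Marginal of X (row sums):
  P(X=0) = 1/26 + 3/26 = 2/13
  P(X=1) = 11/52 + 33/52 = 11/13
H(X) = -[(2/13)·log₂(2/13) + (11/13)·log₂(11/13)]
  = 0.4155 + 0.2039 = 0.6194 bits

H(Y|X) = Σ_x P(x)·H(Y|X=x):
  X=0: P(X=0) = 2/13, P(Y|X=0) = (1/4, 3/4) → H(Y|X=0) = 0.8113
  X=1: P(X=1) = 11/13, P(Y|X=1) = (1/4, 3/4) → H(Y|X=1) = 0.8113
H(Y|X) = (2/13)·0.8113 + (11/13)·0.8113 = 0.8113 bits

H(X,Y) = -Σ_{x,y} P(x,y) log₂ P(x,y). Per-cell terms -P(x,y)·log₂P(x,y):
  X=0: 0.1808, 0.3595
  X=1: 0.4741, 0.4163
Sum of the 4 terms: H(X,Y) = 1.4307 bits

Chain rule check:
  H(X) + H(Y|X) = 0.6194 + 0.8113 = 1.4307 bits
  H(X,Y) = 1.4307 bits
✓ Chain rule verified.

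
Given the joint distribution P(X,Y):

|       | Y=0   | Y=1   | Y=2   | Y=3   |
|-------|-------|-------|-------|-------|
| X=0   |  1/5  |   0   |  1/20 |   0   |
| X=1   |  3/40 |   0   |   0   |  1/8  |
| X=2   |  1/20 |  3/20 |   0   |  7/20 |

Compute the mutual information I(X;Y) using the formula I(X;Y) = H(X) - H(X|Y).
0.6100 bits

I(X;Y) = H(X) - H(X|Y)

Marginal of X (row sums):
  P(X=0) = 1/5 + 0 + 1/20 + 0 = 1/4
  P(X=1) = 3/40 + 0 + 0 + 1/8 = 1/5
  P(X=2) = 1/20 + 3/20 + 0 + 7/20 = 11/20
H(X) = -[(1/4)·log₂(1/4) + (1/5)·log₂(1/5) + (11/20)·log₂(11/20)]
  = 0.50000 + 0.46439 + 0.47437 = 1.43876 bits

Marginal of Y (column sums):
  P(Y=0) = 1/5 + 3/40 + 1/20 = 13/40
  P(Y=1) = 0 + 0 + 3/20 = 3/20
  P(Y=2) = 1/20 + 0 + 0 = 1/20
  P(Y=3) = 0 + 1/8 + 7/20 = 19/40
H(X|Y) = Σ_y P(y)·H(X|Y=y):
  Y=0: P(Y=0) = 13/40, P(X|Y=0) = (8/13, 3/13, 2/13) → H(X|Y=0) = 1.33468
  Y=1: P(Y=1) = 3/20, P(X|Y=1) = (0, 0, 1) → H(X|Y=1) = 0.00000
  Y=2: P(Y=2) = 1/20, P(X|Y=2) = (1, 0, 0) → H(X|Y=2) = 0.00000
  Y=3: P(Y=3) = 19/40, P(X|Y=3) = (0, 5/19, 14/19) → H(X|Y=3) = 0.83147
H(X|Y) = (13/40)·1.33468 + (3/20)·0.00000 + (1/20)·0.00000 + (19/40)·0.83147 = 0.82872 bits

I(X;Y) = H(X) - H(X|Y) = 1.43876 - 0.82872 = 0.6100 bits

Cross-check via I(X;Y) = H(X) + H(Y) - H(X,Y): computing H(Y) from the column sums and H(X,Y) from the 12 cells in the same way gives H(Y) = 1.66378 bits and H(X,Y) = 2.49250 bits, so
I(X;Y) = 1.43876 + 1.66378 - 2.49250 = 0.6100 bits ✓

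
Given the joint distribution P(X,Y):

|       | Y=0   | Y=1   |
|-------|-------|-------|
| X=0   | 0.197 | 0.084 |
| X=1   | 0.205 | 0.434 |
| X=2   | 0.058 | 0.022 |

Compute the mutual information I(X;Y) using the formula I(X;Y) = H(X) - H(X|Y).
0.1018 bits

I(X;Y) = H(X) - H(X|Y)

Marginal of X (row sums):
  P(X=0) = 0.197 + 0.084 = 0.281
  P(X=1) = 0.205 + 0.434 = 0.639
  P(X=2) = 0.058 + 0.022 = 0.080
H(X) = -[0.281·log₂(0.281) + 0.639·log₂(0.639) + 0.080·log₂(0.080)]
  = 0.51461 + 0.41287 + 0.29151 = 1.2190 bits

Marginal of Y (column sums):
  P(Y=0) = 0.197 + 0.205 + 0.058 = 0.460
  P(Y=1) = 0.084 + 0.434 + 0.022 = 0.540
H(X|Y) = Σ_y P(y)·H(X|Y=y):
  Y=0: P(Y=0) = 0.460, P(X|Y=0) = (197/460, 41/92, 29/230) → H(X|Y=0) = 1.42027
  Y=1: P(Y=1) = 0.540, P(X|Y=1) = (7/45, 217/270, 11/270) → H(X|Y=1) = 0.85908
H(X|Y) = 0.460·1.42027 + 0.540·0.85908 = 1.1172 bits

I(X;Y) = H(X) - H(X|Y) = 1.2190 - 1.1172 = 0.1018 bits

Cross-check via I(X;Y) = H(X) + H(Y) - H(X,Y): computing H(Y) from the column sums and H(X,Y) from the 6 cells in the same way gives H(Y) = 0.9954 bits and H(X,Y) = 2.1126 bits, so
I(X;Y) = 1.2190 + 0.9954 - 2.1126 = 0.1018 bits ✓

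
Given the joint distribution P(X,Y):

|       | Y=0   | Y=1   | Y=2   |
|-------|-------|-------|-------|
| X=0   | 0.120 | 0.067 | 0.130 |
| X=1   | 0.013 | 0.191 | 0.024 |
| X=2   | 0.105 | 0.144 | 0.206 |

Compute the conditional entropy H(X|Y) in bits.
1.3393 bits

H(X|Y) = H(X,Y) - H(Y)

H(X,Y) = -Σ_{x,y} P(x,y) log₂ P(x,y). Per-cell terms -P(x,y)·log₂P(x,y):
  X=0: 0.36707, 0.26128, 0.38264
  X=1: 0.08145, 0.45618, 0.12914
  X=2: 0.34141, 0.40260, 0.46953
Sum of the 9 terms: H(X,Y) = 2.8913 bits

Marginal of Y (column sums):
  P(Y=0) = 0.120 + 0.013 + 0.105 = 0.238
  P(Y=1) = 0.067 + 0.191 + 0.144 = 0.402
  P(Y=2) = 0.130 + 0.024 + 0.206 = 0.360
H(Y) = -[0.238·log₂(0.238) + 0.402·log₂(0.402) + 0.360·log₂(0.360)]
  = 0.49289 + 0.52852 + 0.53062 = 1.5520 bits

H(X|Y) = H(X,Y) - H(Y) = 2.8913 - 1.5520 = 1.3393 bits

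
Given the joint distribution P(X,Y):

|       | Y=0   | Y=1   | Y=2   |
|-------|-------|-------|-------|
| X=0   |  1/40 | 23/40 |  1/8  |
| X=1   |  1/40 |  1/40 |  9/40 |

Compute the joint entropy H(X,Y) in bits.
1.7174 bits

H(X,Y) = -Σ_{x,y} P(x,y) log₂ P(x,y). Per-cell terms -P(x,y)·log₂P(x,y):
  X=0: 0.13305, 0.45906, 0.37500
  X=1: 0.13305, 0.13305, 0.48420
Sum of the 6 terms: H(X,Y) = 1.7174 bits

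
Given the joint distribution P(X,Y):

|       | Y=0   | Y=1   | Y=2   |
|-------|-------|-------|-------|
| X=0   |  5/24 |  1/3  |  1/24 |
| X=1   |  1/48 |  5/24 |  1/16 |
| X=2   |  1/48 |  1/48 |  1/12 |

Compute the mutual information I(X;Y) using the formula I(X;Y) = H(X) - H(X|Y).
0.2067 bits

I(X;Y) = H(X) - H(X|Y)

Marginal of X (row sums):
  P(X=0) = 5/24 + 1/3 + 1/24 = 7/12
  P(X=1) = 1/48 + 5/24 + 1/16 = 7/24
  P(X=2) = 1/48 + 1/48 + 1/12 = 1/8
H(X) = -[(7/12)·log₂(7/12) + (7/24)·log₂(7/24) + (1/8)·log₂(1/8)]
  = 0.4536 + 0.5185 + 0.3750 = 1.3471 bits

Marginal of Y (column sums):
  P(Y=0) = 5/24 + 1/48 + 1/48 = 1/4
  P(Y=1) = 1/3 + 5/24 + 1/48 = 9/16
  P(Y=2) = 1/24 + 1/16 + 1/12 = 3/16
H(X|Y) = Σ_y P(y)·H(X|Y=y):
  Y=0: P(Y=0) = 1/4, P(X|Y=0) = (5/6, 1/12, 1/12) → H(X|Y=0) = 0.8167
  Y=1: P(Y=1) = 9/16, P(X|Y=1) = (16/27, 10/27, 1/27) → H(X|Y=1) = 1.1542
  Y=2: P(Y=2) = 3/16, P(X|Y=2) = (2/9, 1/3, 4/9) → H(X|Y=2) = 1.5305
H(X|Y) = (1/4)·0.8167 + (9/16)·1.1542 + (3/16)·1.5305 = 1.1404 bits

I(X;Y) = H(X) - H(X|Y) = 1.3471 - 1.1404 = 0.2067 bits

Cross-check via I(X;Y) = H(X) + H(Y) - H(X,Y): computing H(Y) from the column sums and H(X,Y) from the 9 cells in the same way gives H(Y) = 1.4197 bits and H(X,Y) = 2.5601 bits, so
I(X;Y) = 1.3471 + 1.4197 - 2.5601 = 0.2067 bits ✓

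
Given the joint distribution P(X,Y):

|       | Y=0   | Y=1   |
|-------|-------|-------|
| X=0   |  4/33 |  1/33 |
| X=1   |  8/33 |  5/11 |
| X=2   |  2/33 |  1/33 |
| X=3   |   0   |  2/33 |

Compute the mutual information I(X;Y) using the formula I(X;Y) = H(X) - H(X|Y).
0.1409 bits

I(X;Y) = H(X) - H(X|Y)

Marginal of X (row sums):
  P(X=0) = 4/33 + 1/33 = 5/33
  P(X=1) = 8/33 + 5/11 = 23/33
  P(X=2) = 2/33 + 1/33 = 1/11
  P(X=3) = 0 + 2/33 = 2/33
H(X) = -[(5/33)·log₂(5/33) + (23/33)·log₂(23/33) + (1/11)·log₂(1/11) + (2/33)·log₂(2/33)]
  = 0.41249 + 0.36300 + 0.31449 + 0.24511 = 1.3351 bits

Marginal of Y (column sums):
  P(Y=0) = 4/33 + 8/33 + 2/33 + 0 = 14/33
  P(Y=1) = 1/33 + 5/11 + 1/33 + 2/33 = 19/33
H(X|Y) = Σ_y P(y)·H(X|Y=y):
  Y=0: P(Y=0) = 14/33, P(X|Y=0) = (2/7, 4/7, 1/7, 0) → H(X|Y=0) = 1.37878
  Y=1: P(Y=1) = 19/33, P(X|Y=1) = (1/19, 15/19, 1/19, 2/19) → H(X|Y=1) = 1.05828
H(X|Y) = (14/33)·1.37878 + (19/33)·1.05828 = 1.1942 bits

I(X;Y) = H(X) - H(X|Y) = 1.3351 - 1.1942 = 0.1409 bits

Cross-check via I(X;Y) = H(X) + H(Y) - H(X,Y): computing H(Y) from the column sums and H(X,Y) from the 8 cells in the same way gives H(Y) = 0.9834 bits and H(X,Y) = 2.1776 bits, so
I(X;Y) = 1.3351 + 0.9834 - 2.1776 = 0.1409 bits ✓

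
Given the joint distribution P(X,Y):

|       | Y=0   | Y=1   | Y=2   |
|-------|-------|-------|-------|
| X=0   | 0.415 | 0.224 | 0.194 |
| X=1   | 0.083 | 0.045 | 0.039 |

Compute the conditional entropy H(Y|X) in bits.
1.5001 bits

H(Y|X) = H(X,Y) - H(X)

H(X,Y) = -Σ_{x,y} P(x,y) log₂ P(x,y). Per-cell terms -P(x,y)·log₂P(x,y):
  X=0: 0.5266, 0.4835, 0.4590
  X=1: 0.2980, 0.2013, 0.1825
Sum of the 6 terms: H(X,Y) = 2.1509 bits

Marginal of X (row sums):
  P(X=0) = 0.415 + 0.224 + 0.194 = 0.833
  P(X=1) = 0.083 + 0.045 + 0.039 = 0.167
H(X) = -[0.833·log₂(0.833) + 0.167·log₂(0.167)]
  = 0.2196 + 0.4312 = 0.6508 bits

H(Y|X) = H(X,Y) - H(X) = 2.1509 - 0.6508 = 1.5001 bits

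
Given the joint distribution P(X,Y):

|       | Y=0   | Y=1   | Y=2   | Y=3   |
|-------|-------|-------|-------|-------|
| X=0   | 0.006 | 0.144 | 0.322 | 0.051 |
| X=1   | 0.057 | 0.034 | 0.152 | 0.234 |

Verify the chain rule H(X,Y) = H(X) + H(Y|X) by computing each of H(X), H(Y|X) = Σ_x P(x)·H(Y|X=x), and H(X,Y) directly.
H(X) = 0.9985 bits, H(Y|X) = 1.4987 bits, H(X,Y) = 2.4972 bits

Marginal of X (row sums):
  P(X=0) = 0.006 + 0.144 + 0.322 + 0.051 = 0.523
  P(X=1) = 0.057 + 0.034 + 0.152 + 0.234 = 0.477
H(X) = -[0.523·log₂(0.523) + 0.477·log₂(0.477)]
  = 0.4891 + 0.5094 = 0.9985 bits

H(Y|X) = Σ_x P(x)·H(Y|X=x):
  X=0: P(X=0) = 0.523, P(Y|X=0) = (6/523, 144/523, 322/523, 51/523) → H(Y|X=0) = 1.3446
  X=1: P(X=1) = 0.477, P(Y|X=1) = (19/159, 34/477, 152/477, 26/53) → H(Y|X=1) = 1.6677
H(Y|X) = 0.523·1.3446 + 0.477·1.6677 = 1.4987 bits

H(X,Y) = -Σ_{x,y} P(x,y) log₂ P(x,y). Per-cell terms -P(x,y)·log₂P(x,y):
  X=0: 0.0443, 0.4026, 0.5264, 0.2190
  X=1: 0.2356, 0.1659, 0.4131, 0.4903
Sum of the 8 terms: H(X,Y) = 2.4972 bits

Chain rule check:
  H(X) + H(Y|X) = 0.9985 + 1.4987 = 2.4972 bits
  H(X,Y) = 2.4972 bits
✓ Chain rule verified.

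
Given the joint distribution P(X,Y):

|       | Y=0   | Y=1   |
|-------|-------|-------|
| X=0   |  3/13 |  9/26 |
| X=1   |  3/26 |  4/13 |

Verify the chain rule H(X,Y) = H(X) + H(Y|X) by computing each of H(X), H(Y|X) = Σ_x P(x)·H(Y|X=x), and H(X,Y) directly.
H(X) = 0.9829 bits, H(Y|X) = 0.9178 bits, H(X,Y) = 1.9007 bits

Marginal of X (row sums):
  P(X=0) = 3/13 + 9/26 = 15/26
  P(X=1) = 3/26 + 4/13 = 11/26
H(X) = -[(15/26)·log₂(15/26) + (11/26)·log₂(11/26)]
  = 0.45782 + 0.52504 = 0.9829 bits

H(Y|X) = Σ_x P(x)·H(Y|X=x):
  X=0: P(X=0) = 15/26, P(Y|X=0) = (2/5, 3/5) → H(Y|X=0) = 0.97095
  X=1: P(X=1) = 11/26, P(Y|X=1) = (3/11, 8/11) → H(Y|X=1) = 0.84535
H(Y|X) = (15/26)·0.97095 + (11/26)·0.84535 = 0.9178 bits

H(X,Y) = -Σ_{x,y} P(x,y) log₂ P(x,y). Per-cell terms -P(x,y)·log₂P(x,y):
  X=0: 0.48819, 0.52979
  X=1: 0.35948, 0.52321
Sum of the 4 terms: H(X,Y) = 1.9007 bits

Chain rule check:
  H(X) + H(Y|X) = 0.9829 + 0.9178 = 1.9007 bits
  H(X,Y) = 1.9007 bits
✓ Chain rule verified.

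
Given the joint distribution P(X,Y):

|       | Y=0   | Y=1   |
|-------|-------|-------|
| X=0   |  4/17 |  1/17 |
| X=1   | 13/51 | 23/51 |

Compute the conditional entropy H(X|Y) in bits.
0.7527 bits

H(X|Y) = H(X,Y) - H(Y)

H(X,Y) = -Σ_{x,y} P(x,y) log₂ P(x,y). Per-cell terms -P(x,y)·log₂P(x,y):
  X=0: 0.4912, 0.2404
  X=1: 0.5027, 0.5181
Sum of the 4 terms: H(X,Y) = 1.7524 bits

Marginal of Y (column sums):
  P(Y=0) = 4/17 + 13/51 = 25/51
  P(Y=1) = 1/17 + 23/51 = 26/51
H(Y) = -[(25/51)·log₂(25/51) + (26/51)·log₂(26/51)]
  = 0.5042 + 0.4955 = 0.9997 bits

H(X|Y) = H(X,Y) - H(Y) = 1.7524 - 0.9997 = 0.7527 bits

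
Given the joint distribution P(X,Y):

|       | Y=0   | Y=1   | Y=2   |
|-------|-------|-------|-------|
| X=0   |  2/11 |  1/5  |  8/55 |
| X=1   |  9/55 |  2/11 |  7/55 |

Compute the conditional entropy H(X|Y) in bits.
0.9978 bits

H(X|Y) = H(X,Y) - H(Y)

H(X,Y) = -Σ_{x,y} P(x,y) log₂ P(x,y). Per-cell terms -P(x,y)·log₂P(x,y):
  X=0: 0.44717, 0.46439, 0.40456
  X=1: 0.42733, 0.44717, 0.37851
Sum of the 6 terms: H(X,Y) = 2.5691 bits

Marginal of Y (column sums):
  P(Y=0) = 2/11 + 9/55 = 19/55
  P(Y=1) = 1/5 + 2/11 = 21/55
  P(Y=2) = 8/55 + 7/55 = 3/11
H(Y) = -[(19/55)·log₂(19/55) + (21/55)·log₂(21/55) + (3/11)·log₂(3/11)]
  = 0.52973 + 0.53036 + 0.51122 = 1.5713 bits

H(X|Y) = H(X,Y) - H(Y) = 2.5691 - 1.5713 = 0.9978 bits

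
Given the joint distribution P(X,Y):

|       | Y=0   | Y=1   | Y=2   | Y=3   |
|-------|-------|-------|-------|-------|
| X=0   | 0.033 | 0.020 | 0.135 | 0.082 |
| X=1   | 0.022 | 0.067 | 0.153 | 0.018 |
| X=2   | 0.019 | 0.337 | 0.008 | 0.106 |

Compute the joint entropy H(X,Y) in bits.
2.8987 bits

H(X,Y) = -Σ_{x,y} P(x,y) log₂ P(x,y). Per-cell terms -P(x,y)·log₂P(x,y):
  X=0: 0.16241, 0.11288, 0.39001, 0.29588
  X=1: 0.12114, 0.26128, 0.41438, 0.10433
  X=2: 0.10864, 0.52881, 0.05573, 0.34321
Sum of the 12 terms: H(X,Y) = 2.8987 bits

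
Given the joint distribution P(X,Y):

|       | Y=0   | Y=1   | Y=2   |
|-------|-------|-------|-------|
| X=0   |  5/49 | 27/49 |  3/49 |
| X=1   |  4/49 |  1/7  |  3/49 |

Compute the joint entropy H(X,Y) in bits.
1.9993 bits

H(X,Y) = -Σ_{x,y} P(x,y) log₂ P(x,y). Per-cell terms -P(x,y)·log₂P(x,y):
  X=0: 0.335998, 0.473780, 0.246719
  X=1: 0.295078, 0.401051, 0.246719
Sum of the 6 terms: H(X,Y) = 1.9993 bits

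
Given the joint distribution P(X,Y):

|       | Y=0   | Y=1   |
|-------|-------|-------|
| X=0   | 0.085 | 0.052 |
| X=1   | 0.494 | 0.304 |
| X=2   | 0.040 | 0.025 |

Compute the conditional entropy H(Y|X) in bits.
0.9587 bits

H(Y|X) = H(X,Y) - H(X)

H(X,Y) = -Σ_{x,y} P(x,y) log₂ P(x,y). Per-cell terms -P(x,y)·log₂P(x,y):
  X=0: 0.3023, 0.2218
  X=1: 0.5026, 0.5222
  X=2: 0.1858, 0.1330
Sum of the 6 terms: H(X,Y) = 1.8677 bits

Marginal of X (row sums):
  P(X=0) = 0.085 + 0.052 = 0.137
  P(X=1) = 0.494 + 0.304 = 0.798
  P(X=2) = 0.040 + 0.025 = 0.065
H(X) = -[0.137·log₂(0.137) + 0.798·log₂(0.798) + 0.065·log₂(0.065)]
  = 0.3929 + 0.2598 + 0.2563 = 0.9090 bits

H(Y|X) = H(X,Y) - H(X) = 1.8677 - 0.9090 = 0.9587 bits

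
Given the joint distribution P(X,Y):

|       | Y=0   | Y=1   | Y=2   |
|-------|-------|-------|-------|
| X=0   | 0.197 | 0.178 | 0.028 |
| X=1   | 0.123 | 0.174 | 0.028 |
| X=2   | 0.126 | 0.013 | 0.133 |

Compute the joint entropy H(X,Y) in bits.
2.8498 bits

H(X,Y) = -Σ_{x,y} P(x,y) log₂ P(x,y). Per-cell terms -P(x,y)·log₂P(x,y):
  X=0: 0.46172, 0.44323, 0.14444
  X=1: 0.37186, 0.43897, 0.14444
  X=2: 0.37655, 0.08145, 0.38710
Sum of the 9 terms: H(X,Y) = 2.8498 bits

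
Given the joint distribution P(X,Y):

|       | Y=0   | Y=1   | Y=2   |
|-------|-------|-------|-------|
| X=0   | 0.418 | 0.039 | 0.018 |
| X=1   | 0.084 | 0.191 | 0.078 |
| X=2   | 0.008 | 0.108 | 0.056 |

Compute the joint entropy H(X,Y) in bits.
2.4917 bits

H(X,Y) = -Σ_{x,y} P(x,y) log₂ P(x,y). Per-cell terms -P(x,y)·log₂P(x,y):
  X=0: 0.5260, 0.1825, 0.1043
  X=1: 0.3002, 0.4562, 0.2871
  X=2: 0.0557, 0.3468, 0.2329
Sum of the 9 terms: H(X,Y) = 2.4917 bits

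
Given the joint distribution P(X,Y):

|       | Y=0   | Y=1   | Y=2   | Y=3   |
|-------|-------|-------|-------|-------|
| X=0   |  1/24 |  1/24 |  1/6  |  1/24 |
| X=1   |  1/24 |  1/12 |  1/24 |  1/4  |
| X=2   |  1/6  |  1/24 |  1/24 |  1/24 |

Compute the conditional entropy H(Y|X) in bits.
1.6255 bits

H(Y|X) = H(X,Y) - H(X)

H(X,Y) = -Σ_{x,y} P(x,y) log₂ P(x,y). Per-cell terms -P(x,y)·log₂P(x,y):
  X=0: 0.19104, 0.19104, 0.43083, 0.19104
  X=1: 0.19104, 0.29875, 0.19104, 0.50000
  X=2: 0.43083, 0.19104, 0.19104, 0.19104
Sum of the 12 terms: H(X,Y) = 3.1887 bits

Marginal of X (row sums):
  P(X=0) = 1/24 + 1/24 + 1/6 + 1/24 = 7/24
  P(X=1) = 1/24 + 1/12 + 1/24 + 1/4 = 5/12
  P(X=2) = 1/6 + 1/24 + 1/24 + 1/24 = 7/24
H(X) = -[(7/24)·log₂(7/24) + (5/12)·log₂(5/12) + (7/24)·log₂(7/24)]
  = 0.51847 + 0.52626 + 0.51847 = 1.5632 bits

H(Y|X) = H(X,Y) - H(X) = 3.1887 - 1.5632 = 1.6255 bits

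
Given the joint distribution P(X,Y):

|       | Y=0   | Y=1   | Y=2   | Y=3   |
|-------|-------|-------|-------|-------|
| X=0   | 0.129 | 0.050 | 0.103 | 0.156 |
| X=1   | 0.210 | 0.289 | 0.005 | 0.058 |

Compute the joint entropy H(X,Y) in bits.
2.6200 bits

H(X,Y) = -Σ_{x,y} P(x,y) log₂ P(x,y). Per-cell terms -P(x,y)·log₂P(x,y):
  X=0: 0.3811, 0.2161, 0.3378, 0.4181
  X=1: 0.4728, 0.5176, 0.0382, 0.2383
Sum of the 8 terms: H(X,Y) = 2.6200 bits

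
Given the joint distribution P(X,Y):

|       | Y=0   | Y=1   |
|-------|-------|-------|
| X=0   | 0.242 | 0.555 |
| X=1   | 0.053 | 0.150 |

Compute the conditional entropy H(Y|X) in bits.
0.8741 bits

H(Y|X) = H(X,Y) - H(X)

H(X,Y) = -Σ_{x,y} P(x,y) log₂ P(x,y). Per-cell terms -P(x,y)·log₂P(x,y):
  X=0: 0.495355, 0.471439
  X=1: 0.224607, 0.410545
Sum of the 4 terms: H(X,Y) = 1.60195 bits

Marginal of X (row sums):
  P(X=0) = 0.242 + 0.555 = 0.797
  P(X=1) = 0.053 + 0.150 = 0.203
H(X) = -[0.797·log₂(0.797) + 0.203·log₂(0.203)]
  = 0.260897 + 0.466991 = 0.72789 bits

H(Y|X) = H(X,Y) - H(X) = 1.60195 - 0.72789 = 0.8741 bits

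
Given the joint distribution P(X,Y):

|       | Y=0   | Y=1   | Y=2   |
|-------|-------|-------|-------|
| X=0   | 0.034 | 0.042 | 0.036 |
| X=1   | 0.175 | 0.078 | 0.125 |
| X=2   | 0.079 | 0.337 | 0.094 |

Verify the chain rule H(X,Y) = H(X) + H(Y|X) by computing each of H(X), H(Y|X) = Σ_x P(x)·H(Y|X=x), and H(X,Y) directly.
H(X) = 1.3797 bits, H(Y|X) = 1.3918 bits, H(X,Y) = 2.7715 bits

Marginal of X (row sums):
  P(X=0) = 0.034 + 0.042 + 0.036 = 0.112
  P(X=1) = 0.175 + 0.078 + 0.125 = 0.378
  P(X=2) = 0.079 + 0.337 + 0.094 = 0.510
H(X) = -[0.112·log₂(0.112) + 0.378·log₂(0.378) + 0.510·log₂(0.510)]
  = 0.35374 + 0.53054 + 0.49543 = 1.3797 bits

H(Y|X) = Σ_x P(x)·H(Y|X=x):
  X=0: P(X=0) = 0.112, P(Y|X=0) = (17/56, 3/8, 9/28) → H(Y|X=0) = 1.57907
  X=1: P(X=1) = 0.378, P(Y|X=1) = (25/54, 13/63, 125/378) → H(Y|X=1) = 1.51212
  X=2: P(X=2) = 0.510, P(Y|X=2) = (79/510, 337/510, 47/255) → H(Y|X=2) = 1.26144
H(Y|X) = 0.112·1.57907 + 0.378·1.51212 + 0.510·1.26144 = 1.3918 bits

H(X,Y) = -Σ_{x,y} P(x,y) log₂ P(x,y). Per-cell terms -P(x,y)·log₂P(x,y):
  X=0: 0.16586, 0.19209, 0.17265
  X=1: 0.44005, 0.28707, 0.37500
  X=2: 0.28930, 0.52881, 0.32065
Sum of the 9 terms: H(X,Y) = 2.7715 bits

Chain rule check:
  H(X) + H(Y|X) = 1.3797 + 1.3918 = 2.7715 bits
  H(X,Y) = 2.7715 bits
✓ Chain rule verified.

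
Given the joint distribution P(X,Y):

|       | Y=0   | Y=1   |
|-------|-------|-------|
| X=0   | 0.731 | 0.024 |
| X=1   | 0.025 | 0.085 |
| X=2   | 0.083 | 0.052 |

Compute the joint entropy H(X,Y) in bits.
1.4148 bits

H(X,Y) = -Σ_{x,y} P(x,y) log₂ P(x,y). Per-cell terms -P(x,y)·log₂P(x,y):
  X=0: 0.33045, 0.12914
  X=1: 0.13305, 0.30229
  X=2: 0.29803, 0.22180
Sum of the 6 terms: H(X,Y) = 1.4148 bits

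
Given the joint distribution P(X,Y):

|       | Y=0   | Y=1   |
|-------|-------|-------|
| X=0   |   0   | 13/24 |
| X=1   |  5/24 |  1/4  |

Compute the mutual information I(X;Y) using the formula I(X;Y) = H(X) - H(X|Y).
0.2827 bits

I(X;Y) = H(X) - H(X|Y)

Marginal of X (row sums):
  P(X=0) = 0 + 13/24 = 13/24
  P(X=1) = 5/24 + 1/4 = 11/24
H(X) = -[(13/24)·log₂(13/24) + (11/24)·log₂(11/24)]
  = 0.4791 + 0.5159 = 0.9950 bits

Marginal of Y (column sums):
  P(Y=0) = 0 + 5/24 = 5/24
  P(Y=1) = 13/24 + 1/4 = 19/24
H(X|Y) = Σ_y P(y)·H(X|Y=y):
  Y=0: P(Y=0) = 5/24, P(X|Y=0) = (0, 1) → H(X|Y=0) = 0.0000
  Y=1: P(Y=1) = 19/24, P(X|Y=1) = (13/19, 6/19) → H(X|Y=1) = 0.8997
H(X|Y) = (5/24)·0.0000 + (19/24)·0.8997 = 0.7123 bits

I(X;Y) = H(X) - H(X|Y) = 0.9950 - 0.7123 = 0.2827 bits

Cross-check via I(X;Y) = H(X) + H(Y) - H(X,Y): computing H(Y) from the column sums and H(X,Y) from the 4 cells in the same way gives H(Y) = 0.7383 bits and H(X,Y) = 1.4506 bits, so
I(X;Y) = 0.9950 + 0.7383 - 1.4506 = 0.2827 bits ✓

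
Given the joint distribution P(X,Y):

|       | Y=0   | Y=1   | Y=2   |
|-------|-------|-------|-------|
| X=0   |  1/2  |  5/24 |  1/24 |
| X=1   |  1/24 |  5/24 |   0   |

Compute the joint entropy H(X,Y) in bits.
1.8250 bits

H(X,Y) = -Σ_{x,y} P(x,y) log₂ P(x,y). Per-cell terms -P(x,y)·log₂P(x,y):
  X=0: 0.5000, 0.4715, 0.1910
  X=1: 0.1910, 0.4715, 0.0000
  (cells with P = 0 contribute 0)
Sum of the 6 terms: H(X,Y) = 1.8250 bits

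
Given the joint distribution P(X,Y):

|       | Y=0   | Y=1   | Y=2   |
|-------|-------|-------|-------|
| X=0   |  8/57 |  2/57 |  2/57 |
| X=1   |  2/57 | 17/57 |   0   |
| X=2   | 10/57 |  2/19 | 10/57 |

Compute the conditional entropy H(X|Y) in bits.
1.1249 bits

H(X|Y) = H(X,Y) - H(Y)

H(X,Y) = -Σ_{x,y} P(x,y) log₂ P(x,y). Per-cell terms -P(x,y)·log₂P(x,y):
  X=0: 0.39760, 0.16958, 0.16958
  X=1: 0.16958, 0.52057, 0.00000
  X=2: 0.44052, 0.34189, 0.44052
  (cells with P = 0 contribute 0)
Sum of the 9 terms: H(X,Y) = 2.6498 bits

Marginal of Y (column sums):
  P(Y=0) = 8/57 + 2/57 + 10/57 = 20/57
  P(Y=1) = 2/57 + 17/57 + 2/19 = 25/57
  P(Y=2) = 2/57 + 0 + 10/57 = 4/19
H(Y) = -[(20/57)·log₂(20/57) + (25/57)·log₂(25/57) + (4/19)·log₂(4/19)]
  = 0.53016 + 0.52151 + 0.47325 = 1.5249 bits

H(X|Y) = H(X,Y) - H(Y) = 2.6498 - 1.5249 = 1.1249 bits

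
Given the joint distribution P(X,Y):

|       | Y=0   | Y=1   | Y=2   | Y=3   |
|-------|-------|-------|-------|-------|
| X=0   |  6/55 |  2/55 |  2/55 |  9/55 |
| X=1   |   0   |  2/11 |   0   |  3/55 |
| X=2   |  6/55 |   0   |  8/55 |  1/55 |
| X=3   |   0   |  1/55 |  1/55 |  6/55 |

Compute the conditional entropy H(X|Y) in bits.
1.2519 bits

H(X|Y) = H(X,Y) - H(Y)

H(X,Y) = -Σ_{x,y} P(x,y) log₂ P(x,y). Per-cell terms -P(x,y)·log₂P(x,y):
  X=0: 0.3486979, 0.1738676, 0.1738676, 0.4273257
  X=1: 0.0000000, 0.4471694, 0.0000000, 0.2288944
  X=2: 0.3486979, 0.0000000, 0.4045614, 0.1051156
  X=3: 0.0000000, 0.1051156, 0.1051156, 0.3486979
  (cells with P = 0 contribute 0)
Sum of the 16 terms: H(X,Y) = 3.217127 bits

Marginal of Y (column sums):
  P(Y=0) = 6/55 + 0 + 6/55 + 0 = 12/55
  P(Y=1) = 2/55 + 2/11 + 0 + 1/55 = 13/55
  P(Y=2) = 2/55 + 0 + 8/55 + 1/55 = 1/5
  P(Y=3) = 9/55 + 3/55 + 1/55 + 6/55 = 19/55
H(Y) = -[(12/55)·log₂(12/55) + (13/55)·log₂(13/55) + (1/5)·log₂(1/5) + (19/55)·log₂(19/55)]
  = 0.4792139 + 0.4918538 + 0.4643856 + 0.5297311 = 1.965184 bits

H(X|Y) = H(X,Y) - H(Y) = 3.217127 - 1.965184 = 1.2519 bits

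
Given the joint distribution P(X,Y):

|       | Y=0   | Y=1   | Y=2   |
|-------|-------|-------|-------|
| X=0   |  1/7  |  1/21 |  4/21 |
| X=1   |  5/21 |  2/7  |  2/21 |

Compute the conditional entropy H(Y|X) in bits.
1.4396 bits

H(Y|X) = H(X,Y) - H(X)

H(X,Y) = -Σ_{x,y} P(x,y) log₂ P(x,y). Per-cell terms -P(x,y)·log₂P(x,y):
  X=0: 0.40105, 0.20916, 0.45568
  X=1: 0.49295, 0.51639, 0.32308
Sum of the 6 terms: H(X,Y) = 2.3983 bits

Marginal of X (row sums):
  P(X=0) = 1/7 + 1/21 + 4/21 = 8/21
  P(X=1) = 5/21 + 2/7 + 2/21 = 13/21
H(X) = -[(8/21)·log₂(8/21) + (13/21)·log₂(13/21)]
  = 0.53041 + 0.42831 = 0.9587 bits

H(Y|X) = H(X,Y) - H(X) = 2.3983 - 0.9587 = 1.4396 bits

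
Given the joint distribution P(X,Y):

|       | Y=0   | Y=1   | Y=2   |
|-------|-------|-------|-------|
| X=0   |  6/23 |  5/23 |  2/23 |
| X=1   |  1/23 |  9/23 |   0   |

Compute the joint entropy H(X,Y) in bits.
2.0171 bits

H(X,Y) = -Σ_{x,y} P(x,y) log₂ P(x,y). Per-cell terms -P(x,y)·log₂P(x,y):
  X=0: 0.5057, 0.4786, 0.3064
  X=1: 0.1967, 0.5297, 0.0000
  (cells with P = 0 contribute 0)
Sum of the 6 terms: H(X,Y) = 2.0171 bits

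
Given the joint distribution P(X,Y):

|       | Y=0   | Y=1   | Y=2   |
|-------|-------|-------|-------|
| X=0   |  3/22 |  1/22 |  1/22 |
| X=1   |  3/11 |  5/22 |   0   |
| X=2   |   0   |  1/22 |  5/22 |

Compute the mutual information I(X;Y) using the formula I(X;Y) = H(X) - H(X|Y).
0.5785 bits

I(X;Y) = H(X) - H(X|Y)

Marginal of X (row sums):
  P(X=0) = 3/22 + 1/22 + 1/22 = 5/22
  P(X=1) = 3/11 + 5/22 + 0 = 1/2
  P(X=2) = 0 + 1/22 + 5/22 = 3/11
H(X) = -[(5/22)·log₂(5/22) + (1/2)·log₂(1/2) + (3/11)·log₂(3/11)]
  = 0.4858 + 0.5000 + 0.5112 = 1.4970 bits

Marginal of Y (column sums):
  P(Y=0) = 3/22 + 3/11 + 0 = 9/22
  P(Y=1) = 1/22 + 5/22 + 1/22 = 7/22
  P(Y=2) = 1/22 + 0 + 5/22 = 3/11
H(X|Y) = Σ_y P(y)·H(X|Y=y):
  Y=0: P(Y=0) = 9/22, P(X|Y=0) = (1/3, 2/3, 0) → H(X|Y=0) = 0.9183
  Y=1: P(Y=1) = 7/22, P(X|Y=1) = (1/7, 5/7, 1/7) → H(X|Y=1) = 1.1488
  Y=2: P(Y=2) = 3/11, P(X|Y=2) = (1/6, 0, 5/6) → H(X|Y=2) = 0.6500
H(X|Y) = (9/22)·0.9183 + (7/22)·1.1488 + (3/11)·0.6500 = 0.9185 bits

I(X;Y) = H(X) - H(X|Y) = 1.4970 - 0.9185 = 0.5785 bits

Cross-check via I(X;Y) = H(X) + H(Y) - H(X,Y): computing H(Y) from the column sums and H(X,Y) from the 9 cells in the same way gives H(Y) = 1.5644 bits and H(X,Y) = 2.4829 bits, so
I(X;Y) = 1.4970 + 1.5644 - 2.4829 = 0.5785 bits ✓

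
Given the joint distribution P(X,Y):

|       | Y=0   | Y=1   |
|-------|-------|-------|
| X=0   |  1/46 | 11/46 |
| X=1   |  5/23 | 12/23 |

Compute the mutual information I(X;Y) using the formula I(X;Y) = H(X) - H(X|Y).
0.0397 bits

I(X;Y) = H(X) - H(X|Y)

Marginal of X (row sums):
  P(X=0) = 1/46 + 11/46 = 6/23
  P(X=1) = 5/23 + 12/23 = 17/23
H(X) = -[(6/23)·log₂(6/23) + (17/23)·log₂(17/23)]
  = 0.505722 + 0.322334 = 0.82806 bits

Marginal of Y (column sums):
  P(Y=0) = 1/46 + 5/23 = 11/46
  P(Y=1) = 11/46 + 12/23 = 35/46
H(X|Y) = Σ_y P(y)·H(X|Y=y):
  Y=0: P(Y=0) = 11/46, P(X|Y=0) = (1/11, 10/11) → H(X|Y=0) = 0.439497
  Y=1: P(Y=1) = 35/46, P(X|Y=1) = (11/35, 24/35) → H(X|Y=1) = 0.898059
H(X|Y) = (11/46)·0.439497 + (35/46)·0.898059 = 0.78840 bits

I(X;Y) = H(X) - H(X|Y) = 0.82806 - 0.78840 = 0.0397 bits

Cross-check via I(X;Y) = H(X) + H(Y) - H(X,Y): computing H(Y) from the column sums and H(X,Y) from the 4 cells in the same way gives H(Y) = 0.79359 bits and H(X,Y) = 1.58199 bits, so
I(X;Y) = 0.82806 + 0.79359 - 1.58199 = 0.0397 bits ✓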